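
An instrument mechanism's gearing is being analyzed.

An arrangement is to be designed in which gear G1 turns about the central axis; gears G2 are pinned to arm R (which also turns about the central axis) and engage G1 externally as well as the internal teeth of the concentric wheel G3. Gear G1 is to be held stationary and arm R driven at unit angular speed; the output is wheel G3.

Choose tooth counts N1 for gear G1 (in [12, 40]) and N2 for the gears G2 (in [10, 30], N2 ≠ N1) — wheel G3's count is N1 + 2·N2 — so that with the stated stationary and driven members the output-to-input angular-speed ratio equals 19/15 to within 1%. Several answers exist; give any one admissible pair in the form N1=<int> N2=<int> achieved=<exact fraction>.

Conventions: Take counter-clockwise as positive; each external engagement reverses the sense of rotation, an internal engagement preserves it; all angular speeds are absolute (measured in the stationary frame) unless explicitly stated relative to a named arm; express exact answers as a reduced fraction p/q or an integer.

class = planetary set [ratio 19/15 wanted; Willis about the carrier]
Willis with ω_sun = 0: ω_ring/ω_arm = (N1+N3)/N3; set equal to 19/15  ⇒  N3/N1 = 1/(19/15 − 1) = 15/4
N3 = N1 + 2·N2  ⇒  N2/N1 = (N3/N1 − 1)/2 = (15/4 − 1)/2 = 11/8
smallest multiple with N1 ≥ 12 and N2 ≥ 10: k = 2  ⇒  N1 = 2·8 = 16, N2 = 2·11 = 22 (N1 ≤ 40, N2 ≤ 30, N2 ≠ N1 ✓), N3 = 16 + 2·22 = 60
check: (N1+N3)/N3 with N1 = 16, N3 = 60 gives 19/15; |achieved − target| = 0 ≤ 19/1500 ✓

N1=16 N2=22 achieved=19/15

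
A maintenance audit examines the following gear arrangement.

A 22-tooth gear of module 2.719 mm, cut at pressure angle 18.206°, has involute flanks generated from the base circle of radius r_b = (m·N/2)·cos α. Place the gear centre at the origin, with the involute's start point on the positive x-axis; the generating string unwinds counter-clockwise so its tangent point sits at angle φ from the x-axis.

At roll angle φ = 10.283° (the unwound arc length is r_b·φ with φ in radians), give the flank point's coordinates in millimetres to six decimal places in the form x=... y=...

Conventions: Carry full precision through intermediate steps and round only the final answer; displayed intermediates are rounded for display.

recognized (one wheel, involute flank): single-mesh tooth geometry, m = 2.719, N = 22
pitch radius r_p = m·N/2 = 2.719·22/2 = 29.909000
base radius r_b = r_p·cos α = 29.909000·cos 18.206° = 28.411736
roll angle φ = 10.283° = 0.17947221 rad
x = r_b·(cos φ + φ·sin φ) = 28.865632
y = r_b·(sin φ − φ·cos φ) = 0.054572

x=28.865632 y=0.054572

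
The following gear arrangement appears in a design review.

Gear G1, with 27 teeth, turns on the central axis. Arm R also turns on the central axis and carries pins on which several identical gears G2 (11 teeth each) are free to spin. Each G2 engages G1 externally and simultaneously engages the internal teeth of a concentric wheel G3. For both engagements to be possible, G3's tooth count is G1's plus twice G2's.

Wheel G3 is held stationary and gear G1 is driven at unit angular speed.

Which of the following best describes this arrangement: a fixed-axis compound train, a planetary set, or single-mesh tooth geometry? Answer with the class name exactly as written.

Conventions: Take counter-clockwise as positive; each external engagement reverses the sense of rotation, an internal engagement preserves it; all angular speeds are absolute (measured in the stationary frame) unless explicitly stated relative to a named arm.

planetary set

recognized (axles ride arm R): planetary set, 27/11/49 teeth
classification: planetary set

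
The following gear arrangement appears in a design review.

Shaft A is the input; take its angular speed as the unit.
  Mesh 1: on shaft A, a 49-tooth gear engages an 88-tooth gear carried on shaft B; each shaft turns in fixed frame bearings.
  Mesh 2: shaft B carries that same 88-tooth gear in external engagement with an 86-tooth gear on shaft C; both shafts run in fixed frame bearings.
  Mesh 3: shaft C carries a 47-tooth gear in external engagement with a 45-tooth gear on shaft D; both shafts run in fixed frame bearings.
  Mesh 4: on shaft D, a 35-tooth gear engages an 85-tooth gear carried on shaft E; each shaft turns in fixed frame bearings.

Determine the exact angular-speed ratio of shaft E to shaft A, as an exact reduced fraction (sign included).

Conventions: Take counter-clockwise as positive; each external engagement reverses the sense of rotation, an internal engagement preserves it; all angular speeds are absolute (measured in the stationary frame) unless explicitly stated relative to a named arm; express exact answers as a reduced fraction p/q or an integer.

class = fixed-axis compound train [4 meshes; 4 ratios multiply, 4 sense flips]
mesh 1 [49T→88T]: running ratio 49/88, sense −
mesh 2 [88T→86T]: running ratio 49/86, sense +
mesh 3 [47T→45T]: running ratio 2303/3870, sense −
mesh 4 [35T→85T]: running ratio 16121/65790, sense +
ω_out/ω_in = 16121/65790

16121/65790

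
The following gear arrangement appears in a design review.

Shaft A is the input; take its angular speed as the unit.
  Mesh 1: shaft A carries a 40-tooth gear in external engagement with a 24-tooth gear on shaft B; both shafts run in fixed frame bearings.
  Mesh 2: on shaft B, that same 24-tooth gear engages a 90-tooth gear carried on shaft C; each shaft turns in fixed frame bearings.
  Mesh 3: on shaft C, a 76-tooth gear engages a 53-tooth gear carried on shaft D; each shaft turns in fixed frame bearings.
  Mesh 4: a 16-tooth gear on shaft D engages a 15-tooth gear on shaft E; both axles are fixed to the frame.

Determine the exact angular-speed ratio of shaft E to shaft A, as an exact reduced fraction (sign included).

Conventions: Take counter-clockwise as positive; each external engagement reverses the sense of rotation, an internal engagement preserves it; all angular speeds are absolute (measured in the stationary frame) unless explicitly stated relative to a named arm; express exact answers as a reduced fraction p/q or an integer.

class = fixed-axis compound train [4 meshes; 4 ratios multiply, 4 sense flips]
mesh 1 [40T→24T]: running ratio 5/3, sense −
mesh 2 [24T→90T]: running ratio 4/9, sense +
mesh 3 [76T→53T]: running ratio 304/477, sense −
mesh 4 [16T→15T]: running ratio 4864/7155, sense +
ω_out/ω_in = 4864/7155

4864/7155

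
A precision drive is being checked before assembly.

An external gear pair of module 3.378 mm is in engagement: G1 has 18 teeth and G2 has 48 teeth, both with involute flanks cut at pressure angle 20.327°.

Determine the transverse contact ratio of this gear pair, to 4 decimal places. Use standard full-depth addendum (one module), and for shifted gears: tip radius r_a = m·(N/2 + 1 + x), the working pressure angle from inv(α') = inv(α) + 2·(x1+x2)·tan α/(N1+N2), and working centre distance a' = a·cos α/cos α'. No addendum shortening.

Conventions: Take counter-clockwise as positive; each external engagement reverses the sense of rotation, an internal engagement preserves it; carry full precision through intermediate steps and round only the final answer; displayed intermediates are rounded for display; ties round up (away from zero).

1.6249

single-mesh involute tooth geometry (18T engaging 48T at module 3.378)
base radii: r_b1 = 28.508726, r_b2 = 76.023269
tip radii: r_a1 = 33.780000, r_a2 = 84.450000
no profile shift: α' = α, a' = a
action lengths: √(r_a1²−r_b1²) = 18.120181, √(r_a2²−r_b2²) = 36.773157
base pitch p_b = π·m·cos α = 9.951423
CR = (18.120181 + 36.773157 − 111.474000·sin 20.32700°)/9.951423 = 1.624870
contact ratio ≈ 1.6249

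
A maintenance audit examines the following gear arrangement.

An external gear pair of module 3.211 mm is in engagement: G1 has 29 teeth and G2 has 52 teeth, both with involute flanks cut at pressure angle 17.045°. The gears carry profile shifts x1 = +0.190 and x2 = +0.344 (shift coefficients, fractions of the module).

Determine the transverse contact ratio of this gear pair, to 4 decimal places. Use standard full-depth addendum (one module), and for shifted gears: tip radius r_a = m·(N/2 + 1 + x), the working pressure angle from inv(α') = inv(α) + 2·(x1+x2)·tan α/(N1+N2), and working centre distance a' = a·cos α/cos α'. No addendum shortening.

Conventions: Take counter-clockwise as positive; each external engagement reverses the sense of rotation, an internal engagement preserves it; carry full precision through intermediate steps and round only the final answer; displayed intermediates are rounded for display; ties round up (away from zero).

topology: single-mesh involute geometry — m = 3.211, 29T/52T pair
base radii: r_b1 = 44.514366, r_b2 = 79.818863
tip radii: r_a1 = 50.380590, r_a2 = 87.801584
inv(α') = inv(17.045°) + 2·(+0.190+0.344)·tan α/(29+52) = 0.01314077  ⇒  α' = 19.20337°
a' = a·cos α / cos α' = 130.0455·cos 17.045°/cos 19.20337° = 131.659138
action lengths: √(r_a1²−r_b1²) = 23.593962, √(r_a2²−r_b2²) = 36.579601
base pitch p_b = π·m·cos α = 9.644552
CR = (23.593962 + 36.579601 − 131.659138·sin 19.20337°)/9.644552 = 1.748961
contact ratio ≈ 1.7490

1.7490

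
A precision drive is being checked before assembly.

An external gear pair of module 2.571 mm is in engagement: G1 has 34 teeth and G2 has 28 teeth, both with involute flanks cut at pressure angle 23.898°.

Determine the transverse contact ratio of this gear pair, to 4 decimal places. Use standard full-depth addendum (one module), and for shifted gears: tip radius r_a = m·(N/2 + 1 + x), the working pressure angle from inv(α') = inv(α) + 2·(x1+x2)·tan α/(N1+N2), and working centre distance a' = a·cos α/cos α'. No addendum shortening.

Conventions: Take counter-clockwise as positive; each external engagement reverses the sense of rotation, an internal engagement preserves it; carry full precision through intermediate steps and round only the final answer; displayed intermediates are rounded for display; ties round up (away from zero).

single-mesh involute tooth geometry (34T engaging 28T at module 2.571)
base radii: r_b1 = 39.959916, r_b2 = 32.908166
tip radii: r_a1 = 46.278000, r_a2 = 38.565000
no profile shift: α' = α, a' = a
action lengths: √(r_a1²−r_b1²) = 23.342203, √(r_a2²−r_b2²) = 20.107507
base pitch p_b = π·m·cos α = 7.384575
CR = (23.342203 + 20.107507 − 79.701000·sin 23.89800°)/7.384575 = 1.511538
contact ratio ≈ 1.5115

1.5115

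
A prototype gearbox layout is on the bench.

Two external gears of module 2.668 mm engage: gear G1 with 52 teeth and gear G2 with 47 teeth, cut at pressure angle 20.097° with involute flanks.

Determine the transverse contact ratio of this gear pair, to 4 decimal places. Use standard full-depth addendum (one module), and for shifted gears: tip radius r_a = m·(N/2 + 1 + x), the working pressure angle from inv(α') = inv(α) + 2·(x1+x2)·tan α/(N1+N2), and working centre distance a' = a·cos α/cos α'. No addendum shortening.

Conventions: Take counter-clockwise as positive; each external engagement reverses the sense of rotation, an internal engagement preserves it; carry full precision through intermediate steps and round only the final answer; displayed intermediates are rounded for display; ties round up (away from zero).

1.7474

topology: single-mesh involute geometry — m = 2.668, 52T/47T pair
base radii: r_b1 = 65.144338, r_b2 = 58.880460
tip radii: r_a1 = 72.036000, r_a2 = 65.366000
no profile shift: α' = α, a' = a
action lengths: √(r_a1²−r_b1²) = 30.747366, √(r_a2²−r_b2²) = 28.386712
base pitch p_b = π·m·cos α = 7.871422
CR = (30.747366 + 28.386712 − 132.066000·sin 20.09700°)/7.871422 = 1.747437
contact ratio ≈ 1.7474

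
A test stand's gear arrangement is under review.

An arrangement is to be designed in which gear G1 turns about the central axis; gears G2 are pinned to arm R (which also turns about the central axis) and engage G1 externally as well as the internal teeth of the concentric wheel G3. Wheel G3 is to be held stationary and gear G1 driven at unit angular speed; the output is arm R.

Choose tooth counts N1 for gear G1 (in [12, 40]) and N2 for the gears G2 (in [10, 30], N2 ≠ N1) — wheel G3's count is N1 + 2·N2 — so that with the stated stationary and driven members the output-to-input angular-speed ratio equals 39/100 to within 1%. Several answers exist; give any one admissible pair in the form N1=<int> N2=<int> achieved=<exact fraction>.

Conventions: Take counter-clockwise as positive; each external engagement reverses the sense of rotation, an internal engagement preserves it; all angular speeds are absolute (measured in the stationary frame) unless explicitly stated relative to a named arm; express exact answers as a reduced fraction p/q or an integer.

class = planetary set [ratio 39/100 wanted; Willis about the carrier]
Willis with ω_ring = 0: ω_arm/ω_sun = N1/(N1+N3); set equal to 39/100  ⇒  N3/N1 = 1/(39/100) − 1 = 61/39
N3 = N1 + 2·N2  ⇒  N2/N1 = (N3/N1 − 1)/2 = (61/39 − 1)/2 = 11/39
smallest multiple with N1 ≥ 12 and N2 ≥ 10: k = 1  ⇒  N1 = 1·39 = 39, N2 = 1·11 = 11 (N1 ≤ 40, N2 ≤ 30, N2 ≠ N1 ✓), N3 = 39 + 2·11 = 61
check: N1/(N1+N3) with N1 = 39, N3 = 61 gives 39/100; |achieved − target| = 0 ≤ 39/10000 ✓

N1=39 N2=11 achieved=39/100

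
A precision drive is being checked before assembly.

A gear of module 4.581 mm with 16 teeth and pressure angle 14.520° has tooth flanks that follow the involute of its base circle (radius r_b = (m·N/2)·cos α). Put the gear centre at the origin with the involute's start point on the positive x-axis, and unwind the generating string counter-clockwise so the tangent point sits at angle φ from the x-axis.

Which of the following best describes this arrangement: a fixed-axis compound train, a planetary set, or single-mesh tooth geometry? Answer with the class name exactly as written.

single-mesh involute tooth geometry (16T wheel at module 4.581)
classification: single-mesh tooth geometry

single-mesh tooth geometry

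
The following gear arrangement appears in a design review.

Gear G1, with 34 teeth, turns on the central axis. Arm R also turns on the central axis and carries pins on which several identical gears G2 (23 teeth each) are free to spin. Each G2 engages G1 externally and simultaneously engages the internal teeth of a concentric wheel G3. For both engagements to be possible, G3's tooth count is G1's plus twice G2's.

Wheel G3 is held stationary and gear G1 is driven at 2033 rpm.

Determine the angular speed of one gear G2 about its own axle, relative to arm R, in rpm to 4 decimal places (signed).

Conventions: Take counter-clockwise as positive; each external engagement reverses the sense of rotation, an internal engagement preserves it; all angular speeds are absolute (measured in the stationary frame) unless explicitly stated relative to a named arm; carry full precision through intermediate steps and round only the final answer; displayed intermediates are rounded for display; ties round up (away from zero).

planetary set (34T centre, 23T on arm, 80T internal) — Willis relation
normalise by the input: solve with ω_sun = 1, then scale by 2033 rpm
ring teeth: 34 + 2·23 = 80
34(ω_sun−ω_arm) = −80(ω_ring−ω_arm),  ω_ring = 0, ω_sun = 1
34(1−ω_arm) = −80(0−ω_arm)  ⇒  114·ω_arm = 34  ⇒  ω_arm = 17/57
sun–planet mesh: 34·(1−17/57) = −23·(ω_p−ω_arm)  ⇒  ω_p−ω_arm = -1360/1311
scale: ω_p−ω_arm = -1360/1311 × 2033 rpm = -2108.9855 rpm

-2108.9855 rpm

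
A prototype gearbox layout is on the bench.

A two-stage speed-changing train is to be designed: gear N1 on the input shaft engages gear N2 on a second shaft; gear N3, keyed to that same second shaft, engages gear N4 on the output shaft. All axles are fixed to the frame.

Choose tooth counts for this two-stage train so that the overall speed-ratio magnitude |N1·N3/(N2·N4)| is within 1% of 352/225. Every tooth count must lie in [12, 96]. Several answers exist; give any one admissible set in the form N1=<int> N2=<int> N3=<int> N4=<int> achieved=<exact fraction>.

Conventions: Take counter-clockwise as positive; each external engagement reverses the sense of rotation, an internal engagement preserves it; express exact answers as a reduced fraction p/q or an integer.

2-stage fixed-axis compound train for ratio 352/225
target = 352/225 in lowest terms: an exact hit needs N1·N3 = k·352 and N2·N4 = k·225 for one integer k, every count in [12, 96]; additionally prefer no 1:1 stage (N1 ≠ N2, N3 ≠ N4)
k = 1: N1·N3 = 352 = 16·22, N2·N4 = 225 = 15·15
achieved = 16·22/(15·15) = 352/225; |achieved − target| = 0 ≤ 88/5625 ✓

N1=16 N2=15 N3=22 N4=15 achieved=352/225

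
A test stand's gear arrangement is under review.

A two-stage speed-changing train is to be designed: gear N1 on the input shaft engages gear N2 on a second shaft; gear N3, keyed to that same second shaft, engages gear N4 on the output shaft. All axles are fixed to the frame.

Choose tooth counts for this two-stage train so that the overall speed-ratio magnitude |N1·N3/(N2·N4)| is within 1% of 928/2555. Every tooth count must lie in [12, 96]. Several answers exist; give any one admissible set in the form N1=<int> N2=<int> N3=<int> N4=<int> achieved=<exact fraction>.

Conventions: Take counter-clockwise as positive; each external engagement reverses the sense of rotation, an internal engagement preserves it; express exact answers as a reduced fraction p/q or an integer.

N1=16 N2=35 N3=58 N4=73 achieved=928/2555

topology: fixed-axis compound train — 2 stages, target 928/2555
target = 928/2555 in lowest terms: an exact hit needs N1·N3 = k·928 and N2·N4 = k·2555 for one integer k, every count in [12, 96]; additionally prefer no 1:1 stage (N1 ≠ N2, N3 ≠ N4)
k = 1: N1·N3 = 928 = 16·58, N2·N4 = 2555 = 35·73
achieved = 16·58/(35·73) = 928/2555; |achieved − target| = 0 ≤ 232/63875 ✓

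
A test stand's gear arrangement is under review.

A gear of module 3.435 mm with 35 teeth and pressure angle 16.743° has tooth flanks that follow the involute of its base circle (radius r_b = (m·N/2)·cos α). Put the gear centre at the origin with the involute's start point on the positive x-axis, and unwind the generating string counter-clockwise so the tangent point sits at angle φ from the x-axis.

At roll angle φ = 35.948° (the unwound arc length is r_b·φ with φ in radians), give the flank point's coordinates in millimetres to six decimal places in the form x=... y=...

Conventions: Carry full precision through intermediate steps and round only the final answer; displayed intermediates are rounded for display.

x=67.803182 y=4.555058

topology: single-mesh involute geometry — m = 3.435, N = 35
pitch radius r_p = m·N/2 = 3.435·35/2 = 60.112500
base radius r_b = r_p·cos α = 60.112500·cos 16.743° = 57.564125
roll angle φ = 35.948° = 0.62741096 rad
x = r_b·(cos φ + φ·sin φ) = 67.803182
y = r_b·(sin φ − φ·cos φ) = 4.555058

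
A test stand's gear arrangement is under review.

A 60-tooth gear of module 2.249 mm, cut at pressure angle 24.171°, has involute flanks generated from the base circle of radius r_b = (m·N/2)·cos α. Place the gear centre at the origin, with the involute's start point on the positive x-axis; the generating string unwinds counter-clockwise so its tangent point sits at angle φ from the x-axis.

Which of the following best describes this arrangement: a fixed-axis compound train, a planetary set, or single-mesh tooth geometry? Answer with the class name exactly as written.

topology: single-mesh involute geometry — m = 2.249, N = 60
classification: single-mesh tooth geometry

single-mesh tooth geometry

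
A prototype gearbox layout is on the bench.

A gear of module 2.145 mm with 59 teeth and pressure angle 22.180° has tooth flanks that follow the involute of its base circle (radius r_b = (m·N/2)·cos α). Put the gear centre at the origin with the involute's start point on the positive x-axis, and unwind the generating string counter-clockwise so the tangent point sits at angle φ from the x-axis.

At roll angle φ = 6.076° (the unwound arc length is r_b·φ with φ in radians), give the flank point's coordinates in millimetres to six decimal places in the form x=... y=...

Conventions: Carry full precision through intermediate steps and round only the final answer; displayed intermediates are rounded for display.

x=58.923667 y=0.023267

topology: single-mesh involute geometry — m = 2.145, N = 59
pitch radius r_p = m·N/2 = 2.145·59/2 = 63.277500
base radius r_b = r_p·cos α = 63.277500·cos 22.180° = 58.595118
roll angle φ = 6.076° = 0.10604621 rad
x = r_b·(cos φ + φ·sin φ) = 58.923667
y = r_b·(sin φ − φ·cos φ) = 0.023267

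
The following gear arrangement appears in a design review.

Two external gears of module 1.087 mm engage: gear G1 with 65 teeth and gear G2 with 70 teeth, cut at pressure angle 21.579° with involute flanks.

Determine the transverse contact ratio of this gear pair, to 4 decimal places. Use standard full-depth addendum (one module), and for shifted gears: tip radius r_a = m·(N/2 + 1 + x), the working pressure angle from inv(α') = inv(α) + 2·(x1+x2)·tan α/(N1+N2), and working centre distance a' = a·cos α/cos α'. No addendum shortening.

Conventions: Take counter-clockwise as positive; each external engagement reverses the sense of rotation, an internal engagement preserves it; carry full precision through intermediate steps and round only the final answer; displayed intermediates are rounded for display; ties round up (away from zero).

1.7156

topology: single-mesh involute geometry — m = 1.087, 65T/70T pair
base radii: r_b1 = 32.851443, r_b2 = 35.378477
tip radii: r_a1 = 36.414500, r_a2 = 39.132000
no profile shift: α' = α, a' = a
action lengths: √(r_a1²−r_b1²) = 15.709822, √(r_a2²−r_b2²) = 16.723539
base pitch p_b = π·m·cos α = 3.175565
CR = (15.709822 + 16.723539 − 73.372500·sin 21.57900°)/3.175565 = 1.715647
contact ratio ≈ 1.7156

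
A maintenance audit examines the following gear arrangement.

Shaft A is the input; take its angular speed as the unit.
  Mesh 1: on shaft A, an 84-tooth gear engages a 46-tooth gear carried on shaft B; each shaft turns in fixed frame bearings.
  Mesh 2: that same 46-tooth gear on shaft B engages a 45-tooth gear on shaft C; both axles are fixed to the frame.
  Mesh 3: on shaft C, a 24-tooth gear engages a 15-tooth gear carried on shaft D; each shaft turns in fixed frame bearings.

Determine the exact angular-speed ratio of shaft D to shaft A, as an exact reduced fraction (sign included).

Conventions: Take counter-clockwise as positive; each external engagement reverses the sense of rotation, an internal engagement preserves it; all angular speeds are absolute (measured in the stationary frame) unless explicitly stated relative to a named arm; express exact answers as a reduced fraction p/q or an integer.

class = fixed-axis compound train [3 meshes; 3 ratios multiply, 3 sense flips]
mesh 1 [84T→46T]: running ratio 42/23, sense −
mesh 2 [46T→45T]: running ratio 28/15, sense +
mesh 3 [24T→15T]: running ratio 224/75, sense −
ω_out/ω_in = -224/75

-224/75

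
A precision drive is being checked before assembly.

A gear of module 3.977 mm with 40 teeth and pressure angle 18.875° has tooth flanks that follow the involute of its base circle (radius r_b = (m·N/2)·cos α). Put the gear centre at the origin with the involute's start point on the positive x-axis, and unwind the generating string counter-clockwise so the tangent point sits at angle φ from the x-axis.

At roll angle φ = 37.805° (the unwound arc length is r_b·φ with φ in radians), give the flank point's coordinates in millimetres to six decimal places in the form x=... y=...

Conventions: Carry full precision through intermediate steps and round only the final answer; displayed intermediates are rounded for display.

x=89.905737 y=6.897831

single-mesh involute tooth geometry (40T wheel at module 3.977)
pitch radius r_p = m·N/2 = 3.977·40/2 = 79.540000
base radius r_b = r_p·cos α = 79.540000·cos 18.875° = 75.262864
roll angle φ = 37.805° = 0.65982172 rad
x = r_b·(cos φ + φ·sin φ) = 89.905737
y = r_b·(sin φ − φ·cos φ) = 6.897831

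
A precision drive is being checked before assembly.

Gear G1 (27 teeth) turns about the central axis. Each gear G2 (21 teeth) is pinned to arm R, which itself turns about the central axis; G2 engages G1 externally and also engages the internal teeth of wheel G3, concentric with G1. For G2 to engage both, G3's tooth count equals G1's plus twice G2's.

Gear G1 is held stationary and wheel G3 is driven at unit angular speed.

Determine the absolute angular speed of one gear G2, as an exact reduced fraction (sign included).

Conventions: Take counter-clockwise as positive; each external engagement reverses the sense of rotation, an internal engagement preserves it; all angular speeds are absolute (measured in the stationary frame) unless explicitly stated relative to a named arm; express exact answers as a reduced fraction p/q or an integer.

23/14

topology: planetary set — G1 27T / G2 21T / G3 69T, arm = carrier (Willis)
ring teeth: 27 + 2·21 = 69
27(ω_sun−ω_arm) = −69(ω_ring−ω_arm),  ω_sun = 0, ω_ring = 1
27(0−ω_arm) = −69(1−ω_arm)  ⇒  96·ω_arm = 69  ⇒  ω_arm = 23/32
sun–planet mesh: 27·(0−23/32) = −21·(ω_p−ω_arm)  ⇒  ω_p−ω_arm = 207/224
ω_p = 23/32 + 207/224 = 23/14
exact speed ratio = 23/14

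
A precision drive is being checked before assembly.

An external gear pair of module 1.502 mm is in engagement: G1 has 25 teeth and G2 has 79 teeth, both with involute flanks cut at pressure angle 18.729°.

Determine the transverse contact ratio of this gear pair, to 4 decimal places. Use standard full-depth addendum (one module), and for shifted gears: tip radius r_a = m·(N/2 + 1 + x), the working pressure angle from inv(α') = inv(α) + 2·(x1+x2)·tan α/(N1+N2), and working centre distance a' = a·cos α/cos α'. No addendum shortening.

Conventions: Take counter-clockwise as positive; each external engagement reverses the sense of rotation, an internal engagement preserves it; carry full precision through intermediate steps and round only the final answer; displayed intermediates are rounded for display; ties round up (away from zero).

1.7854

recognized (one external pair, fixed centres): single-mesh tooth geometry, m = 1.502, N1 = 25, N2 = 79
base radii: r_b1 = 17.780824, r_b2 = 56.187404
tip radii: r_a1 = 20.277000, r_a2 = 60.831000
no profile shift: α' = α, a' = a
action lengths: √(r_a1²−r_b1²) = 9.746745, √(r_a2²−r_b2²) = 23.310646
base pitch p_b = π·m·cos α = 4.468808
CR = (9.746745 + 23.310646 − 78.104000·sin 18.72900°)/4.468808 = 1.785441
contact ratio ≈ 1.7854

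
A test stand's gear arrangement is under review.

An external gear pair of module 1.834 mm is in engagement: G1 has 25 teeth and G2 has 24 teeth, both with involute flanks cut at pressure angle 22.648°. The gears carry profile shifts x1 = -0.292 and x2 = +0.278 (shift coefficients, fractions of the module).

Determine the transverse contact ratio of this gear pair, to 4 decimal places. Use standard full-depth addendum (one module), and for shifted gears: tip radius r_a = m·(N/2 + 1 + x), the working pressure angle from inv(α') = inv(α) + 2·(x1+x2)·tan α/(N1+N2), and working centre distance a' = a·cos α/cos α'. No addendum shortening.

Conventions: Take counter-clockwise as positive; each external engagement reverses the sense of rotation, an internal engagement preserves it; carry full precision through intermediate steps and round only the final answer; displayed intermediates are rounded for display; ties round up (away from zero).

class = single-mesh tooth geometry [involute pair 25T × 24T, m = 1.834]
base radii: r_b1 = 21.157206, r_b2 = 20.310918
tip radii: r_a1 = 24.223472, r_a2 = 24.351852
inv(α') = inv(22.648°) + 2·(-0.292+0.278)·tan α/(25+24) = 0.02172249  ⇒  α' = 22.56923°
a' = a·cos α / cos α' = 44.9330·cos 22.648°/cos 22.56923° = 44.907282
action lengths: √(r_a1²−r_b1²) = 11.796153, √(r_a2²−r_b2²) = 13.434259
base pitch p_b = π·m·cos α = 5.317386
CR = (11.796153 + 13.434259 − 44.907282·sin 22.56923°)/5.317386 = 1.503563
contact ratio ≈ 1.5036

1.5036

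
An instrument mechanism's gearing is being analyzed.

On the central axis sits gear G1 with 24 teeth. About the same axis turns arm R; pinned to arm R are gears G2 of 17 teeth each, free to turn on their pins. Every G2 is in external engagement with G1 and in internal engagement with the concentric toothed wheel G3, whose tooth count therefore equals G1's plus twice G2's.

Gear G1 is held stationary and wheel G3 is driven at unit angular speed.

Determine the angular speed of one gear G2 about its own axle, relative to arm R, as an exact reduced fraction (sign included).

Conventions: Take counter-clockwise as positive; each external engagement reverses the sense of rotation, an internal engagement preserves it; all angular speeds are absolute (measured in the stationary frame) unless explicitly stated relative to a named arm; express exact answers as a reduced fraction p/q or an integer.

696/697

class = planetary set [G3 = 24+2·17 = 58; Willis about the carrier]
ring teeth: 24 + 2·17 = 58
24(ω_sun−ω_arm) = −58(ω_ring−ω_arm),  ω_sun = 0, ω_ring = 1
24(0−ω_arm) = −58(1−ω_arm)  ⇒  82·ω_arm = 58  ⇒  ω_arm = 29/41
sun–planet mesh: 24·(0−29/41) = −17·(ω_p−ω_arm)  ⇒  ω_p−ω_arm = 696/697
exact speed ratio = 696/697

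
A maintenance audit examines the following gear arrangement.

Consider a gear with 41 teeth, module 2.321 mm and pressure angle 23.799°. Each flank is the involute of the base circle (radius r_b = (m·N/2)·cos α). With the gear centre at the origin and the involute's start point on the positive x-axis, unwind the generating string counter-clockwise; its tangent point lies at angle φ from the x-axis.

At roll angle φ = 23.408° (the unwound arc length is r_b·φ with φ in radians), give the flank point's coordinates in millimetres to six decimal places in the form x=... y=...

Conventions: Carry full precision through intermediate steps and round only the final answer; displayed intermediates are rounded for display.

x=47.017556 y=0.973132

recognized (one wheel, involute flank): single-mesh tooth geometry, m = 2.321, N = 41
pitch radius r_p = m·N/2 = 2.321·41/2 = 47.580500
base radius r_b = r_p·cos α = 47.580500·cos 23.799° = 43.534574
roll angle φ = 23.408° = 0.40854667 rad
x = r_b·(cos φ + φ·sin φ) = 47.017556
y = r_b·(sin φ − φ·cos φ) = 0.973132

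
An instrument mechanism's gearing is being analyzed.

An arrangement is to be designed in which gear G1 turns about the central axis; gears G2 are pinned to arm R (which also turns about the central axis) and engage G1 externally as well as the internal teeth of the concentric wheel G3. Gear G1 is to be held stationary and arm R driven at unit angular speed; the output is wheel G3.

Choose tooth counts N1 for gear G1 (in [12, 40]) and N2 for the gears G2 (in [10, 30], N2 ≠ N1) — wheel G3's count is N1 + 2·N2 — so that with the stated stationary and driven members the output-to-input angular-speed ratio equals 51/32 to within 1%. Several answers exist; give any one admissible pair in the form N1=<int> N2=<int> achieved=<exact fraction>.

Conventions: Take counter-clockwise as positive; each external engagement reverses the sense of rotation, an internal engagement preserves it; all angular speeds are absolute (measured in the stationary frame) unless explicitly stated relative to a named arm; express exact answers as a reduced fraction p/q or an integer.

N1=38 N2=13 achieved=51/32

class = planetary set [ratio 51/32 wanted; Willis about the carrier]
Willis with ω_sun = 0: ω_ring/ω_arm = (N1+N3)/N3; set equal to 51/32  ⇒  N3/N1 = 1/(51/32 − 1) = 32/19
N3 = N1 + 2·N2  ⇒  N2/N1 = (N3/N1 − 1)/2 = (32/19 − 1)/2 = 13/38
smallest multiple with N1 ≥ 12 and N2 ≥ 10: k = 1  ⇒  N1 = 1·38 = 38, N2 = 1·13 = 13 (N1 ≤ 40, N2 ≤ 30, N2 ≠ N1 ✓), N3 = 38 + 2·13 = 64
check: (N1+N3)/N3 with N1 = 38, N3 = 64 gives 51/32; |achieved − target| = 0 ≤ 51/3200 ✓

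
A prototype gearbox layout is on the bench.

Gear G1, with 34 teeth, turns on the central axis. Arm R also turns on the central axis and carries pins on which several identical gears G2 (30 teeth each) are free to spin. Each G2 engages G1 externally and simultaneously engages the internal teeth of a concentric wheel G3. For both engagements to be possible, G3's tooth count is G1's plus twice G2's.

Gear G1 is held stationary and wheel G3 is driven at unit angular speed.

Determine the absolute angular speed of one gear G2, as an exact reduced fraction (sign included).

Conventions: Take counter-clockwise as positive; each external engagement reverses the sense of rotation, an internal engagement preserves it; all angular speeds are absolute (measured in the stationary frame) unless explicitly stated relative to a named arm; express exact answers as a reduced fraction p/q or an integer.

47/30

planetary set (34T centre, 30T on arm, 94T internal) — Willis relation
ring teeth: 34 + 2·30 = 94
34(ω_sun−ω_arm) = −94(ω_ring−ω_arm),  ω_sun = 0, ω_ring = 1
34(0−ω_arm) = −94(1−ω_arm)  ⇒  128·ω_arm = 94  ⇒  ω_arm = 47/64
sun–planet mesh: 34·(0−47/64) = −30·(ω_p−ω_arm)  ⇒  ω_p−ω_arm = 799/960
ω_p = 47/64 + 799/960 = 47/30
exact speed ratio = 47/30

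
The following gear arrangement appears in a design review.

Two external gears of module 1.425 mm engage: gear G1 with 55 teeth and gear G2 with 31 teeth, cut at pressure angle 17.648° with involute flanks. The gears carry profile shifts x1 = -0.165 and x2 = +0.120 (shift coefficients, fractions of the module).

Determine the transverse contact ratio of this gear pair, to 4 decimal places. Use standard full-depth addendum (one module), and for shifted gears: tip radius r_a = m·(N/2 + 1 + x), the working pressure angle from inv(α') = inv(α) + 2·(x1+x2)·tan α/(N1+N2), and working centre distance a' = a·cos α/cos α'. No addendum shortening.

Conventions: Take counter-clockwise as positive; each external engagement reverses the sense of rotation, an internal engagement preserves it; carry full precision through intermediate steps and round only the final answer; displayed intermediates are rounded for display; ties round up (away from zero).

class = single-mesh tooth geometry [involute pair 55T × 31T, m = 1.425]
base radii: r_b1 = 37.343219, r_b2 = 21.047996
tip radii: r_a1 = 40.377375, r_a2 = 23.683500
inv(α') = inv(17.648°) + 2·(-0.165+0.120)·tan α/(55+31) = 0.00979235  ⇒  α' = 17.45734°
a' = a·cos α / cos α' = 61.2750·cos 17.648°/cos 17.45734° = 61.210538
action lengths: √(r_a1²−r_b1²) = 15.356314, √(r_a2²−r_b2²) = 10.857717
base pitch p_b = π·m·cos α = 4.266079
CR = (15.356314 + 10.857717 − 61.210538·sin 17.45734°)/4.266079 = 1.840363
contact ratio ≈ 1.8404

1.8404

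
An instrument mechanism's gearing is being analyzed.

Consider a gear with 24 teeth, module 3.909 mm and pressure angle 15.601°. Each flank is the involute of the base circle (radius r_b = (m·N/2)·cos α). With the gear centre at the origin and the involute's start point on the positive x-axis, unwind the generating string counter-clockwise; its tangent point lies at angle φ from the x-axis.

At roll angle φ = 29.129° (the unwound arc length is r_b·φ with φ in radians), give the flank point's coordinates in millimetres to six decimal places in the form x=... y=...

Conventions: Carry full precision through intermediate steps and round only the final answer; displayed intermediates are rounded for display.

x=50.646666 y=1.928258

topology: single-mesh involute geometry — m = 3.909, N = 24
pitch radius r_p = m·N/2 = 3.909·24/2 = 46.908000
base radius r_b = r_p·cos α = 46.908000·cos 15.601° = 45.179810
roll angle φ = 29.129° = 0.50839696 rad
x = r_b·(cos φ + φ·sin φ) = 50.646666
y = r_b·(sin φ − φ·cos φ) = 1.928258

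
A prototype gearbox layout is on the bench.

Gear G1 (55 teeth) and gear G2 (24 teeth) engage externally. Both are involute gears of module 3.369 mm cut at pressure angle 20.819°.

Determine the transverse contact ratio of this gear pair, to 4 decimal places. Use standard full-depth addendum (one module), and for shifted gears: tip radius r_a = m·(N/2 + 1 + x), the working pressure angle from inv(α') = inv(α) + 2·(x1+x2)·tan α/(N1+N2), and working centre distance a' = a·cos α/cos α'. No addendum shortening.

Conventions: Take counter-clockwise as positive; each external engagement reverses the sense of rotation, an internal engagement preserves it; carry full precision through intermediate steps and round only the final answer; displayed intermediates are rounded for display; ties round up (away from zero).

topology: single-mesh involute geometry — m = 3.369, 55T/24T pair
base radii: r_b1 = 86.598347, r_b2 = 37.788370
tip radii: r_a1 = 96.016500, r_a2 = 43.797000
no profile shift: α' = α, a' = a
action lengths: √(r_a1²−r_b1²) = 41.471611, √(r_a2²−r_b2²) = 22.140829
base pitch p_b = π·m·cos α = 9.892972
CR = (41.471611 + 22.140829 − 133.075500·sin 20.81900°)/9.892972 = 1.649166
contact ratio ≈ 1.6492

1.6492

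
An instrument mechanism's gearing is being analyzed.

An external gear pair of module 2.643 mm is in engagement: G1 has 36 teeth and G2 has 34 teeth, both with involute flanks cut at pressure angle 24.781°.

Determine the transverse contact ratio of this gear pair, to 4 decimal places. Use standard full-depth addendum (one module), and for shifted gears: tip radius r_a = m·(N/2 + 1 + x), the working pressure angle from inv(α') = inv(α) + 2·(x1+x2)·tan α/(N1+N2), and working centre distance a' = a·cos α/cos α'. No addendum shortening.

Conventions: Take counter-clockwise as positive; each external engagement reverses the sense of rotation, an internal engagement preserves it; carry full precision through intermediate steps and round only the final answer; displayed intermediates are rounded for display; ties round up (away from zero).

class = single-mesh tooth geometry [involute pair 36T × 34T, m = 2.643]
base radii: r_b1 = 43.193221, r_b2 = 40.793597
tip radii: r_a1 = 50.217000, r_a2 = 47.574000
no profile shift: α' = α, a' = a
action lengths: √(r_a1²−r_b1²) = 25.614308, √(r_a2²−r_b2²) = 24.477906
base pitch p_b = π·m·cos α = 7.538639
CR = (25.614308 + 24.477906 − 92.505000·sin 24.78100°)/7.538639 = 1.501418
contact ratio ≈ 1.5014

1.5014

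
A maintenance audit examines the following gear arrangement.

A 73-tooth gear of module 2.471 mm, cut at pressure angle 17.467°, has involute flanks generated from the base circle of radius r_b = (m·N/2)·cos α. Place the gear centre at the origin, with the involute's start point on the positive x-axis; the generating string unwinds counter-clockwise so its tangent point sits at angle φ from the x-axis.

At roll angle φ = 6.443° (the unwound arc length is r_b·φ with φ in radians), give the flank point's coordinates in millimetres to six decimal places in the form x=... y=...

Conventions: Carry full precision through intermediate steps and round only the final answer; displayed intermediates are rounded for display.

x=86.575008 y=0.040728

class = single-mesh tooth geometry [base-circle involute, m = 2.471, 73T]
pitch radius r_p = m·N/2 = 2.471·73/2 = 90.191500
base radius r_b = r_p·cos α = 90.191500·cos 17.467° = 86.032769
roll angle φ = 6.443° = 0.11245156 rad
x = r_b·(cos φ + φ·sin φ) = 86.575008
y = r_b·(sin φ − φ·cos φ) = 0.040728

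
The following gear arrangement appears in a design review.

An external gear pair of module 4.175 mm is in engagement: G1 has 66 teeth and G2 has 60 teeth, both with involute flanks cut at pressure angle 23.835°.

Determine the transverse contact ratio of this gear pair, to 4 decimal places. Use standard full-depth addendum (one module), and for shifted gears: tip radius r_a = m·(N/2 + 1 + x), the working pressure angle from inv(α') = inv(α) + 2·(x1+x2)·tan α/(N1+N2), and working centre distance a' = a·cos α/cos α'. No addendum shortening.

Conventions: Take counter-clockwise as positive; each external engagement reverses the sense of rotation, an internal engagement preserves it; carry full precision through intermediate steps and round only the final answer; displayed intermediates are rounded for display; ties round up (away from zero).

topology: single-mesh involute geometry — m = 4.175, 66T/60T pair
base radii: r_b1 = 126.024582, r_b2 = 114.567801
tip radii: r_a1 = 141.950000, r_a2 = 129.425000
no profile shift: α' = α, a' = a
action lengths: √(r_a1²−r_b1²) = 65.326927, √(r_a2²−r_b2²) = 60.208384
base pitch p_b = π·m·cos α = 11.997512
CR = (65.326927 + 60.208384 − 263.025000·sin 23.83500°)/11.997512 = 1.604151
contact ratio ≈ 1.6042

1.6042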